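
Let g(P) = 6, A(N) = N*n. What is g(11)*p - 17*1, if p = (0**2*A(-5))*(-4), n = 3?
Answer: -17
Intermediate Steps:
A(N) = 3*N (A(N) = N*3 = 3*N)
p = 0 (p = (0**2*(3*(-5)))*(-4) = (0*(-15))*(-4) = 0*(-4) = 0)
g(11)*p - 17*1 = 6*0 - 17*1 = 0 - 17 = -17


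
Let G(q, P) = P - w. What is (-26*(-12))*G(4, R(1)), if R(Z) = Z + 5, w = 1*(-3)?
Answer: 2808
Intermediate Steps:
w = -3
R(Z) = 5 + Z
G(q, P) = 3 + P (G(q, P) = P - 1*(-3) = P + 3 = 3 + P)
(-26*(-12))*G(4, R(1)) = (-26*(-12))*(3 + (5 + 1)) = 312*(3 + 6) = 312*9 = 2808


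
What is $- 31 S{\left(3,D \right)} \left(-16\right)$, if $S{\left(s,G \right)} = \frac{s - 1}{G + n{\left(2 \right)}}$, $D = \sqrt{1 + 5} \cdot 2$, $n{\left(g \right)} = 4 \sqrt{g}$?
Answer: $\frac{496}{\sqrt{6} + 2 \sqrt{2}} \approx 93.976$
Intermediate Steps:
$D = 2 \sqrt{6}$ ($D = \sqrt{6} \cdot 2 = 2 \sqrt{6} \approx 4.899$)
$S{\left(s,G \right)} = \frac{-1 + s}{G + 4 \sqrt{2}}$ ($S{\left(s,G \right)} = \frac{s - 1}{G + 4 \sqrt{2}} = \frac{-1 + s}{G + 4 \sqrt{2}}$)
$- 31 S{\left(3,D \right)} \left(-16\right) = - 31 \frac{-1 + 3}{2 \sqrt{6} + 4 \sqrt{2}} \left(-16\right) = - 31 \frac{1}{2 \sqrt{6} + 4 \sqrt{2}} \cdot 2 \left(-16\right) = - 31 \frac{2}{2 \sqrt{6} + 4 \sqrt{2}} \left(-16\right) = - \frac{62}{2 \sqrt{6} + 4 \sqrt{2}} \left(-16\right) = \frac{992}{2 \sqrt{6} + 4 \sqrt{2}}$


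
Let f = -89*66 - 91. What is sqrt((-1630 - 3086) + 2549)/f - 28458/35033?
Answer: -28458/35033 - I*sqrt(2167)/5965 ≈ -0.81232 - 0.007804*I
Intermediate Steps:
f = -5965 (f = -5874 - 91 = -5965)
sqrt((-1630 - 3086) + 2549)/f - 28458/35033 = sqrt((-1630 - 3086) + 2549)/(-5965) - 28458/35033 = sqrt(-4716 + 2549)*(-1/5965) - 28458*1/35033 = sqrt(-2167)*(-1/5965) - 28458/35033 = (I*sqrt(2167))*(-1/5965) - 28458/35033 = -I*sqrt(2167)/5965 - 28458/35033 = -28458/35033 - I*sqrt(2167)/5965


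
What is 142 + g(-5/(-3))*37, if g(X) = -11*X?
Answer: -1609/3 ≈ -536.33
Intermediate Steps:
142 + g(-5/(-3))*37 = 142 - (-55)/(-3)*37 = 142 - (-55)*(-1)/3*37 = 142 - 11*5/3*37 = 142 - 55/3*37 = 142 - 2035/3 = -1609/3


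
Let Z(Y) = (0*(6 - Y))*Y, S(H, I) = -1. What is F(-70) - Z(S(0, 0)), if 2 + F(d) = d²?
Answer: 4898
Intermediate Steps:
Z(Y) = 0 (Z(Y) = 0*Y = 0)
F(d) = -2 + d²
F(-70) - Z(S(0, 0)) = (-2 + (-70)²) - 1*0 = (-2 + 4900) + 0 = 4898 + 0 = 4898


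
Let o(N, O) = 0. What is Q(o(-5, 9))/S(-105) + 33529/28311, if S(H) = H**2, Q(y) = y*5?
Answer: 33529/28311 ≈ 1.1843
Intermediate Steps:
Q(y) = 5*y
Q(o(-5, 9))/S(-105) + 33529/28311 = (5*0)/((-105)**2) + 33529/28311 = 0/11025 + 33529*(1/28311) = 0*(1/11025) + 33529/28311 = 0 + 33529/28311 = 33529/28311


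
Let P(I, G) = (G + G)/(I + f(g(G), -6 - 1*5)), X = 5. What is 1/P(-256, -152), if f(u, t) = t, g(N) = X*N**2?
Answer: 267/304 ≈ 0.87829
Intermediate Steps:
g(N) = 5*N**2
P(I, G) = 2*G/(-11 + I) (P(I, G) = (G + G)/(I + (-6 - 1*5)) = (2*G)/(I + (-6 - 5)) = (2*G)/(I - 11) = (2*G)/(-11 + I) = 2*G/(-11 + I))
1/P(-256, -152) = 1/(2*(-152)/(-11 - 256)) = 1/(2*(-152)/(-267)) = 1/(2*(-152)*(-1/267)) = 1/(304/267) = 267/304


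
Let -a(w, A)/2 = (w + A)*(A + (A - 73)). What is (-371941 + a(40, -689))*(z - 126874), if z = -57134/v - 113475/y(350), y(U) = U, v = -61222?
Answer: 17562938112142999/61222 ≈ 2.8687e+11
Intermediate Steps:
a(w, A) = -2*(-73 + 2*A)*(A + w) (a(w, A) = -2*(w + A)*(A + (A - 73)) = -2*(A + w)*(A + (-73 + A)) = -2*(A + w)*(-73 + 2*A) = -2*(-73 + 2*A)*(A + w))
z = -19791913/61222 (z = -57134/(-61222) - 113475/350 = -57134*(-1/61222) - 113475*1/350 = 4081/4373 - 4539/14 = -19791913/61222 ≈ -323.28)
(-371941 + a(40, -689))*(z - 126874) = (-371941 + (-4*(-689)**2 + 146*(-689) + 146*40 - 4*(-689)*40))*(-19791913/61222 - 126874) = (-371941 + (-4*474721 - 100594 + 5840 + 110240))*(-7787271941/61222) = (-371941 + (-1898884 - 100594 + 5840 + 110240))*(-7787271941/61222) = (-371941 - 1883398)*(-7787271941/61222) = -2255339*(-7787271941/61222) = 17562938112142999/61222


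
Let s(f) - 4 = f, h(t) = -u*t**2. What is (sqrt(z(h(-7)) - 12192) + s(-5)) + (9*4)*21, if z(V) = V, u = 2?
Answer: 755 + I*sqrt(12290) ≈ 755.0 + 110.86*I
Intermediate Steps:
h(t) = -2*t**2
s(f) = 4 + f
(sqrt(z(h(-7)) - 12192) + s(-5)) + (9*4)*21 = (sqrt(-2*(-7)**2 - 12192) + (4 - 5)) + (9*4)*21 = (sqrt(-2*49 - 12192) - 1) + 36*21 = (sqrt(-98 - 12192) - 1) + 756 = (sqrt(-12290) - 1) + 756 = (I*sqrt(12290) - 1) + 756 = (-1 + I*sqrt(12290)) + 756 = 755 + I*sqrt(12290)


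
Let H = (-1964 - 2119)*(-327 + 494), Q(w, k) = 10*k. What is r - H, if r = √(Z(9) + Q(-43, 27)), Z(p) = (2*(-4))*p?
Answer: 681861 + 3*√22 ≈ 6.8188e+5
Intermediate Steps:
Z(p) = -8*p
H = -681861 (H = -4083*167 = -681861)
r = 3*√22 (r = √(-8*9 + 10*27) = √(-72 + 270) = √198 = 3*√22 ≈ 14.071)
r - H = 3*√22 - 1*(-681861) = 3*√22 + 681861 = 681861 + 3*√22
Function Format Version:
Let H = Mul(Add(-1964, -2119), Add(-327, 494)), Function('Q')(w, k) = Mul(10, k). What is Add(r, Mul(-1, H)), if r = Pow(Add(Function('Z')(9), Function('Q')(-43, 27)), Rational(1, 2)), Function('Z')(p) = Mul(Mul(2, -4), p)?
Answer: Add(681861, Mul(3, Pow(22, Rational(1, 2)))) ≈ 6.8188e+5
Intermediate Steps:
Function('Z')(p) = Mul(-8, p)
H = -681861 (H = Mul(-4083, 167) = -681861)
r = Mul(3, Pow(22, Rational(1, 2))) (r = Pow(Add(Mul(-8, 9), Mul(10, 27)), Rational(1, 2)) = Pow(Add(-72, 270), Rational(1, 2)) = Pow(198, Rational(1, 2)) = Mul(3, Pow(22, Rational(1, 2))) ≈ 14.071)
Add(r, Mul(-1, H)) = Add(Mul(3, Pow(22, Rational(1, 2))), Mul(-1, -681861)) = Add(Mul(3, Pow(22, Rational(1, 2))), 681861) = Add(681861, Mul(3, Pow(22, Rational(1, 2))))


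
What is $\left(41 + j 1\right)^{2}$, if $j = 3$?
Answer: $1936$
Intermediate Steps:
$\left(41 + j 1\right)^{2} = \left(41 + 3 \cdot 1\right)^{2} = \left(41 + 3\right)^{2} = 44^{2} = 1936$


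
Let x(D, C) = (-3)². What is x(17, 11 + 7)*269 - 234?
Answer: 2187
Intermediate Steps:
x(D, C) = 9
x(17, 11 + 7)*269 - 234 = 9*269 - 234 = 2421 - 234 = 2187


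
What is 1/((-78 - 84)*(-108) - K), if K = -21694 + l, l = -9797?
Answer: 1/48987 ≈ 2.0414e-5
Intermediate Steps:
K = -31491 (K = -21694 - 9797 = -31491)
1/((-78 - 84)*(-108) - K) = 1/((-78 - 84)*(-108) - 1*(-31491)) = 1/(-162*(-108) + 31491) = 1/(17496 + 31491) = 1/48987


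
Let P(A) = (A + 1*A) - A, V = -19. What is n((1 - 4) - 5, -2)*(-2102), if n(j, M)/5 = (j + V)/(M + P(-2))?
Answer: -141885/2 ≈ -70943.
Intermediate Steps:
P(A) = A (P(A) = (A + A) - A = 2*A - A = A)
n(j, M) = 5*(-19 + j)/(-2 + M) (n(j, M) = 5*((j - 19)/(M - 2)) = 5*((-19 + j)/(-2 + M)) = 5*(-19 + j)/(-2 + M))
n((1 - 4) - 5, -2)*(-2102) = (5*(-19 + ((1 - 4) - 5))/(-2 - 2))*(-2102) = (5*(-19 + (-3 - 5))/(-4))*(-2102) = (5*(-1/4)*(-19 - 8))*(-2102) = (5*(-1/4)*(-27))*(-2102) = (135/4)*(-2102) = -141885/2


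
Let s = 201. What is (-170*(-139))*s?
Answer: 4749630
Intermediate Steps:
(-170*(-139))*s = -170*(-139)*201 = 23630*201 = 4749630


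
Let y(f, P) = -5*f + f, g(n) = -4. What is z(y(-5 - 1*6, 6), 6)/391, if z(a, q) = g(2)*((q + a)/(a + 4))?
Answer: -25/2346 ≈ -0.010656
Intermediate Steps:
y(f, P) = -4*f
z(a, q) = -4*(a + q)/(4 + a) (z(a, q) = -4*(q + a)/(a + 4) = -4*(a + q)/(4 + a))
z(y(-5 - 1*6, 6), 6)/391 = (4*(-(-4)*(-5 - 1*6) - 1*6)/(4 - 4*(-5 - 1*6)))/391 = (4*(-(-4)*(-5 - 6) - 6)/(4 - 4*(-5 - 6)))*(1/391) = (4*(-(-4)*(-11) - 6)/(4 - 4*(-11)))*(1/391) = (4*(-1*44 - 6)/(4 + 44))*(1/391) = (4*(-44 - 6)/48)*(1/391) = (4*(1/48)*(-50))*(1/391) = -25/6*1/391 = -25/2346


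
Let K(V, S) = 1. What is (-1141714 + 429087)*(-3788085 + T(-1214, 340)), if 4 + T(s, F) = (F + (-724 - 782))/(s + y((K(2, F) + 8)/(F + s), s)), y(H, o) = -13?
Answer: 3312278920335199/1227 ≈ 2.6995e+12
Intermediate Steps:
T(s, F) = -4 + (-1506 + F)/(-13 + s) (T(s, F) = -4 + (F + (-724 - 782))/(s - 13) = -4 + (F - 1506)/(-13 + s) = -4 + (-1506 + F)/(-13 + s))
(-1141714 + 429087)*(-3788085 + T(-1214, 340)) = (-1141714 + 429087)*(-3788085 + (-1454 + 340 - 4*(-1214))/(-13 - 1214)) = -712627*(-3788085 + (-1454 + 340 + 4856)/(-1227)) = -712627*(-3788085 - 1/1227*3742) = -712627*(-3788085 - 3742/1227) = -712627*(-4647984037/1227) = 3312278920335199/1227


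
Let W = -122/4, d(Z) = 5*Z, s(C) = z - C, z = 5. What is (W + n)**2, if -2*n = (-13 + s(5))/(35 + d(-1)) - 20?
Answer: 1481089/3600 ≈ 411.41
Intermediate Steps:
s(C) = 5 - C
W = -61/2 (W = -122*1/4 = -61/2 ≈ -30.500)
n = 613/60 (n = -((-13 + (5 - 1*5))/(35 + 5*(-1)) - 20)/2 = -((-13 + (5 - 5))/(35 - 5) - 20)/2 = -((-13 + 0)/30 - 20)/2 = -(-13*1/30 - 20)/2 = -(-13/30 - 20)/2 = -1/2*(-613/30) = 613/60 ≈ 10.217)
(W + n)**2 = (-61/2 + 613/60)**2 = (-1217/60)**2 = 1481089/3600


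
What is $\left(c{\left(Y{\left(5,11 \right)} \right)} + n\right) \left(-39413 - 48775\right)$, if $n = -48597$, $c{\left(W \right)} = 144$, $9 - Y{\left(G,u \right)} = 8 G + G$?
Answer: $4272973164$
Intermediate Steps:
$Y{\left(G,u \right)} = 9 - 9 G$ ($Y{\left(G,u \right)} = 9 - \left(8 G + G\right) = 9 - 9 G$)
$\left(c{\left(Y{\left(5,11 \right)} \right)} + n\right) \left(-39413 - 48775\right) = \left(144 - 48597\right) \left(-39413 - 48775\right) = \left(-48453\right) \left(-88188\right) = 4272973164$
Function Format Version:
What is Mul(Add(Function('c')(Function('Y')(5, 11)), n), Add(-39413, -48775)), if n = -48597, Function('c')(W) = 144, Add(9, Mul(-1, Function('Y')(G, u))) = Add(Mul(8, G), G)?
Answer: 4272973164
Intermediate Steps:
Function('Y')(G, u) = Add(9, Mul(-9, G)) (Function('Y')(G, u) = Add(9, Mul(-1, Add(Mul(8, G), G))) = Add(9, Mul(-1, Mul(9, G))) = Add(9, Mul(-9, G)))
Mul(Add(Function('c')(Function('Y')(5, 11)), n), Add(-39413, -48775)) = Mul(Add(144, -48597), Add(-39413, -48775)) = Mul(-48453, -88188) = 4272973164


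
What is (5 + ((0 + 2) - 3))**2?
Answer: 16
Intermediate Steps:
(5 + ((0 + 2) - 3))**2 = (5 + (2 - 3))**2 = (5 - 1)**2 = 4**2 = 16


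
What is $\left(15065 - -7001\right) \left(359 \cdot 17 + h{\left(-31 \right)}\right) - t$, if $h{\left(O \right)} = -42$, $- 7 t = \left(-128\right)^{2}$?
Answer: $\frac{936210566}{7} \approx 1.3374 \cdot 10^{8}$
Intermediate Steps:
$t = - \frac{16384}{7}$ ($t = - \frac{\left(-128\right)^{2}}{7} = \left(- \frac{1}{7}\right) 16384 = - \frac{16384}{7} \approx -2340.6$)
$\left(15065 - -7001\right) \left(359 \cdot 17 + h{\left(-31 \right)}\right) - t = \left(15065 - -7001\right) \left(359 \cdot 17 - 42\right) - - \frac{16384}{7} = \left(15065 + \left(-2419 + 9420\right)\right) \left(6103 - 42\right) + \frac{16384}{7} = \left(15065 + 7001\right) 6061 + \frac{16384}{7} = 22066 \cdot 6061 + \frac{16384}{7} = 133742026 + \frac{16384}{7} = \frac{936210566}{7}$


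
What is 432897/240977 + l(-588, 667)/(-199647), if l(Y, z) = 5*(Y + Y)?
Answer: 4183025339/2290968339 ≈ 1.8259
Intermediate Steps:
l(Y, z) = 10*Y (l(Y, z) = 5*(2*Y) = 10*Y)
432897/240977 + l(-588, 667)/(-199647) = 432897/240977 + (10*(-588))/(-199647) = 432897*(1/240977) - 5880*(-1/199647) = 432897/240977 + 280/9507 = 4183025339/2290968339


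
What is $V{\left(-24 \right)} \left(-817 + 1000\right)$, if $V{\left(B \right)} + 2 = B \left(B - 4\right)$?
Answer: $122610$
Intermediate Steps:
$V{\left(B \right)} = -2 + B \left(-4 + B\right)$ ($V{\left(B \right)} = -2 + B \left(B - 4\right) = -2 + B \left(-4 + B\right)$)
$V{\left(-24 \right)} \left(-817 + 1000\right) = \left(-2 + \left(-24\right)^{2} - -96\right) \left(-817 + 1000\right) = \left(-2 + 576 + 96\right) 183 = 670 \cdot 183 = 122610$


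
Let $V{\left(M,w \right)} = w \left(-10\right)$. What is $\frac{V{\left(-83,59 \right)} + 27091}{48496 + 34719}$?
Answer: $\frac{26501}{83215} \approx 0.31846$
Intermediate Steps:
$V{\left(M,w \right)} = - 10 w$
$\frac{V{\left(-83,59 \right)} + 27091}{48496 + 34719} = \frac{\left(-10\right) 59 + 27091}{48496 + 34719} = \frac{-590 + 27091}{83215} = 26501 \cdot \frac{1}{83215} = \frac{26501}{83215}$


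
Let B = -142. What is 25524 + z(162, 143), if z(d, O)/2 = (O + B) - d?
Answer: 25202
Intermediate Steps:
z(d, O) = -284 - 2*d + 2*O (z(d, O) = 2*((O - 142) - d) = 2*((-142 + O) - d) = 2*(-142 + O - d) = -284 - 2*d + 2*O)
25524 + z(162, 143) = 25524 + (-284 - 2*162 + 2*143) = 25524 + (-284 - 324 + 286) = 25524 - 322 = 25202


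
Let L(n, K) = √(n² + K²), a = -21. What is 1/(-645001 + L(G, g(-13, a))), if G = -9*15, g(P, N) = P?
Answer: -645001/416026271607 - √18394/416026271607 ≈ -1.5507e-6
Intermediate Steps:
G = -135
L(n, K) = √(K² + n²)
1/(-645001 + L(G, g(-13, a))) = 1/(-645001 + √((-13)² + (-135)²)) = 1/(-645001 + √(169 + 18225)) = 1/(-645001 + √18394)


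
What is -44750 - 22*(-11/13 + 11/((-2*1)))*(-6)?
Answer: -592640/13 ≈ -45588.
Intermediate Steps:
-44750 - 22*(-11/13 + 11/((-2*1)))*(-6) = -44750 - 22*(-11*1/13 + 11/(-2))*(-6) = -44750 - 22*(-11/13 + 11*(-1/2))*(-6) = -44750 - 22*(-11/13 - 11/2)*(-6) = -44750 - 22*(-165/26)*(-6) = -44750 + (1815/13)*(-6) = -44750 - 10890/13 = -592640/13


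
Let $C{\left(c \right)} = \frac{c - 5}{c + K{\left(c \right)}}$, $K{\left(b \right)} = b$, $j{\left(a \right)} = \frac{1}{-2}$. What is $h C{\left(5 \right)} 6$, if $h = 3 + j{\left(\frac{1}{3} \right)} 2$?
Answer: $0$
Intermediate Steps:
$j{\left(a \right)} = - \frac{1}{2}$
$h = 2$ ($h = 3 - 1 = 2$)
$C{\left(c \right)} = \frac{-5 + c}{2 c}$ ($C{\left(c \right)} = \frac{c - 5}{c + c} = \frac{-5 + c}{2 c}$)
$h C{\left(5 \right)} 6 = 2 \frac{-5 + 5}{2 \cdot 5} \cdot 6 = 2 \cdot \frac{1}{2} \cdot \frac{1}{5} \cdot 0 \cdot 6 = 2 \cdot 0 \cdot 6 = 0 \cdot 6 = 0$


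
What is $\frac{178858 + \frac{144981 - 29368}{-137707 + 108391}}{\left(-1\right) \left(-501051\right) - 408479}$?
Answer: $\frac{5243285515}{2713840752} \approx 1.9321$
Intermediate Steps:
$\frac{178858 + \frac{144981 - 29368}{-137707 + 108391}}{\left(-1\right) \left(-501051\right) - 408479} = \frac{178858 + \frac{115613}{-29316}}{501051 - 408479} = \frac{178858 + 115613 \left(- \frac{1}{29316}\right)}{92572} = \left(178858 - \frac{115613}{29316}\right) \frac{1}{92572} = \frac{5243285515}{29316} \cdot \frac{1}{92572} = \frac{5243285515}{2713840752}$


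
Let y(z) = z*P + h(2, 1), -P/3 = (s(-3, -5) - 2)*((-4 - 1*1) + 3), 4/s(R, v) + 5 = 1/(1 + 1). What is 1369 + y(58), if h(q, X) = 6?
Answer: 1109/3 ≈ 369.67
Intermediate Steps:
s(R, v) = -8/9 (s(R, v) = 4/(-5 + 1/(1 + 1)) = 4/(-5 + 1/2) = 4/(-5 + ½) = 4/(-9/2) = 4*(-2/9) = -8/9)
P = -52/3 (P = -3*(-8/9 - 2)*((-4 - 1*1) + 3) = -(-26)*((-4 - 1) + 3)/3 = -(-26)*(-5 + 3)/3 = -(-26)*(-2)/3 = -3*52/9 = -52/3 ≈ -17.333)
y(z) = 6 - 52*z/3 (y(z) = z*(-52/3) + 6 = -52*z/3 + 6 = 6 - 52*z/3)
1369 + y(58) = 1369 + (6 - 52/3*58) = 1369 + (6 - 3016/3) = 1369 - 2998/3 = 1109/3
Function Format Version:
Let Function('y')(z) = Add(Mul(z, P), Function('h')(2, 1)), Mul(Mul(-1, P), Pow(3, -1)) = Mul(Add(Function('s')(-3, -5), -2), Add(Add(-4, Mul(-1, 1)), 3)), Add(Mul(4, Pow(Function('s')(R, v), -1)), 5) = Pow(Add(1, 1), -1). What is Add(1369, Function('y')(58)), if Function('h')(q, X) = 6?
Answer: Rational(1109, 3) ≈ 369.67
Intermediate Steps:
Function('s')(R, v) = Rational(-8, 9) (Function('s')(R, v) = Mul(4, Pow(Add(-5, Pow(Add(1, 1), -1)), -1)) = Mul(4, Pow(Add(-5, Pow(2, -1)), -1)) = Mul(4, Pow(Add(-5, Rational(1, 2)), -1)) = Mul(4, Pow(Rational(-9, 2), -1)) = Mul(4, Rational(-2, 9)) = Rational(-8, 9))
P = Rational(-52, 3) (P = Mul(-3, Mul(Add(Rational(-8, 9), -2), Add(Add(-4, Mul(-1, 1)), 3))) = Mul(-3, Mul(Rational(-26, 9), Add(Add(-4, -1), 3))) = Mul(-3, Mul(Rational(-26, 9), Add(-5, 3))) = Mul(-3, Mul(Rational(-26, 9), -2)) = Mul(-3, Rational(52, 9)) = Rational(-52, 3) ≈ -17.333)
Function('y')(z) = Add(6, Mul(Rational(-52, 3), z)) (Function('y')(z) = Add(Mul(z, Rational(-52, 3)), 6) = Add(Mul(Rational(-52, 3), z), 6) = Add(6, Mul(Rational(-52, 3), z)))
Add(1369, Function('y')(58)) = Add(1369, Add(6, Mul(Rational(-52, 3), 58))) = Add(1369, Add(6, Rational(-3016, 3))) = Add(1369, Rational(-2998, 3)) = Rational(1109, 3)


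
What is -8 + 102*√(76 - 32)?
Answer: -8 + 204*√11 ≈ 668.59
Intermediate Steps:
-8 + 102*√(76 - 32) = -8 + 102*√44 = -8 + 102*(2*√11) = -8 + 204*√11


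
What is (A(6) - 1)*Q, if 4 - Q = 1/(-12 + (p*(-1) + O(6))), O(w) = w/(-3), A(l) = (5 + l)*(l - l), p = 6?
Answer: -81/20 ≈ -4.0500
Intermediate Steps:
A(l) = 0 (A(l) = (5 + l)*0 = 0)
O(w) = -w/3 (O(w) = w*(-⅓) = -w/3)
Q = 81/20 (Q = 4 - 1/(-12 + (6*(-1) - ⅓*6)) = 4 - 1/(-12 + (-6 - 2)) = 4 - 1/(-12 - 8) = 4 - 1/(-20) = 4 - 1*(-1/20) = 4 + 1/20 = 81/20 ≈ 4.0500)
(A(6) - 1)*Q = (0 - 1)*(81/20) = -1*81/20 = -81/20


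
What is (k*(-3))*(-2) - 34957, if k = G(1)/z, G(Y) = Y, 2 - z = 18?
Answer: -279659/8 ≈ -34957.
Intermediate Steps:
z = -16 (z = 2 - 1*18 = 2 - 18 = -16)
k = -1/16 (k = 1/(-16) = 1*(-1/16) = -1/16 ≈ -0.062500)
(k*(-3))*(-2) - 34957 = -1/16*(-3)*(-2) - 34957 = (3/16)*(-2) - 34957 = -3/8 - 34957 = -279659/8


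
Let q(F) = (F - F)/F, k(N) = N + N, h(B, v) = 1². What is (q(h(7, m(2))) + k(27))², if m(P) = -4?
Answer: 2916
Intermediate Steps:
h(B, v) = 1
k(N) = 2*N
q(F) = 0 (q(F) = 0/F = 0)
(q(h(7, m(2))) + k(27))² = (0 + 2*27)² = (0 + 54)² = 54² = 2916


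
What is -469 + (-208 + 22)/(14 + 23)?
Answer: -17539/37 ≈ -474.03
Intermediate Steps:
-469 + (-208 + 22)/(14 + 23) = -469 - 186/37 = -17539/37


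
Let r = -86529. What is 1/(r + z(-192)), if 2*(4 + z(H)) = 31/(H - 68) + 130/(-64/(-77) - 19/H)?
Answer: -7150520/618256674241 ≈ -1.1566e-5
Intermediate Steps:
z(H) = -4 + 65/(64/77 - 19/H) + 31/(2*(-68 + H)) (z(H) = -4 + (31/(H - 68) + 130/(-64/(-77) - 19/H))/2 = -4 + (31/(-68 + H) + 130/(-64*(-1/77) - 19/H))/2 = -4 + (31/(-68 + H) + 130/(64/77 - 19/H))/2 = -4 + (65/(64/77 - 19/H) + 31/(2*(-68 + H))) = -4 + 65/(64/77 - 19/H) + 31/(2*(-68 + H)))
1/(r + z(-192)) = 1/(-86529 + (-841225 - 632176*(-192) + 9498*(-192)**2)/(2*(99484 - 5815*(-192) + 64*(-192)**2))) = 1/(-86529 + (-841225 + 121377792 + 9498*36864)/(2*(99484 + 1116480 + 64*36864))) = 1/(-86529 + (-841225 + 121377792 + 350134272)/(2*(99484 + 1116480 + 2359296))) = 1/(-86529 + (1/2)*470670839/3575260) = 1/(-86529 + (1/2)*(1/3575260)*470670839) = 1/(-86529 + 470670839/7150520) = 1/(-618256674241/7150520) = -7150520/618256674241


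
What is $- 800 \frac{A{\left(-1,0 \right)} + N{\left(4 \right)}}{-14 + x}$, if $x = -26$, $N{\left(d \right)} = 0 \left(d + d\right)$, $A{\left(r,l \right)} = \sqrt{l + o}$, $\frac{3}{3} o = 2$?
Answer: $20 \sqrt{2} \approx 28.284$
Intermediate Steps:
$o = 2$
$A{\left(r,l \right)} = \sqrt{2 + l}$ ($A{\left(r,l \right)} = \sqrt{l + 2} = \sqrt{2 + l}$)
$N{\left(d \right)} = 0$ ($N{\left(d \right)} = 0 \cdot 2 d = 0$)
$- 800 \frac{A{\left(-1,0 \right)} + N{\left(4 \right)}}{-14 + x} = - 800 \frac{\sqrt{2 + 0} + 0}{-14 - 26} = - 800 \frac{\sqrt{2} + 0}{-40} = - 800 \sqrt{2} \left(- \frac{1}{40}\right) = - 800 \left(- \frac{\sqrt{2}}{40}\right) = 20 \sqrt{2}$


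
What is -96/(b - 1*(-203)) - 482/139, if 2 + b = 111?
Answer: -6822/1807 ≈ -3.7753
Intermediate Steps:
b = 109 (b = -2 + 111 = 109)
-96/(b - 1*(-203)) - 482/139 = -96/(109 - 1*(-203)) - 482/139 = -96/(109 + 203) - 482*1/139 = -96/312 - 482/139 = -96*1/312 - 482/139 = -4/13 - 482/139 = -6822/1807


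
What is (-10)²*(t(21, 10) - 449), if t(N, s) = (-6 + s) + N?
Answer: -42400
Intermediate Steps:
t(N, s) = -6 + N + s
(-10)²*(t(21, 10) - 449) = (-10)²*((-6 + 21 + 10) - 449) = 100*(25 - 449) = 100*(-424) = -42400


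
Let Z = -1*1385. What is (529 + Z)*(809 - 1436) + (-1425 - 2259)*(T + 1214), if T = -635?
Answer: -1596324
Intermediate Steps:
Z = -1385
(529 + Z)*(809 - 1436) + (-1425 - 2259)*(T + 1214) = (529 - 1385)*(809 - 1436) + (-1425 - 2259)*(-635 + 1214) = -856*(-627) - 3684*579 = 536712 - 2133036 = -1596324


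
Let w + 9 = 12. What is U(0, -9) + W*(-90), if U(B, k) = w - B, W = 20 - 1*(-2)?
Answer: -1977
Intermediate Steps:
w = 3 (w = -9 + 12 = 3)
W = 22 (W = 20 + 2 = 22)
U(B, k) = 3 - B
U(0, -9) + W*(-90) = (3 - 1*0) + 22*(-90) = (3 + 0) - 1980 = 3 - 1980 = -1977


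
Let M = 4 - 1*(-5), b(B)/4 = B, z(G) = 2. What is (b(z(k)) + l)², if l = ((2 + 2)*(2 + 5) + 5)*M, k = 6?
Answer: 93025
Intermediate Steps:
b(B) = 4*B
M = 9 (M = 4 + 5 = 9)
l = 297 (l = ((2 + 2)*(2 + 5) + 5)*9 = (4*7 + 5)*9 = (28 + 5)*9 = 33*9 = 297)
(b(z(k)) + l)² = (4*2 + 297)² = (8 + 297)² = 305² = 93025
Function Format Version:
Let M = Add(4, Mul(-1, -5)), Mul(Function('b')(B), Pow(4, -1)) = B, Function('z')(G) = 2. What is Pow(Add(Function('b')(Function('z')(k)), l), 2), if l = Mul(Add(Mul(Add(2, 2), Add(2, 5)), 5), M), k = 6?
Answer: 93025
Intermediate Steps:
Function('b')(B) = Mul(4, B)
M = 9 (M = Add(4, 5) = 9)
l = 297 (l = Mul(Add(Mul(Add(2, 2), Add(2, 5)), 5), 9) = Mul(Add(Mul(4, 7), 5), 9) = Mul(Add(28, 5), 9) = Mul(33, 9) = 297)
Pow(Add(Function('b')(Function('z')(k)), l), 2) = Pow(Add(Mul(4, 2), 297), 2) = Pow(Add(8, 297), 2) = Pow(305, 2) = 93025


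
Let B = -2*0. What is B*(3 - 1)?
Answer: 0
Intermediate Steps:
B = 0
B*(3 - 1) = 0*(3 - 1) = 0*2 = 0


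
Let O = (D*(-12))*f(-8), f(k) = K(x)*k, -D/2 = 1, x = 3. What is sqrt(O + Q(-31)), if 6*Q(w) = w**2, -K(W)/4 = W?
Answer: sqrt(88710)/6 ≈ 49.640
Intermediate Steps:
K(W) = -4*W
D = -2 (D = -2*1 = -2)
f(k) = -12*k (f(k) = (-4*3)*k = -12*k)
Q(w) = w**2/6
O = 2304 (O = (-2*(-12))*(-12*(-8)) = 24*96 = 2304)
sqrt(O + Q(-31)) = sqrt(2304 + (1/6)*(-31)**2) = sqrt(2304 + (1/6)*961) = sqrt(2304 + 961/6) = sqrt(14785/6) = sqrt(88710)/6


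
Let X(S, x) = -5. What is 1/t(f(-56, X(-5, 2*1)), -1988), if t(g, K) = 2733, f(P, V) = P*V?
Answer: 1/2733 ≈ 0.00036590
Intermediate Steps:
1/t(f(-56, X(-5, 2*1)), -1988) = 1/2733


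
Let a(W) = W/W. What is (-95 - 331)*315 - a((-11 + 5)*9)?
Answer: -134191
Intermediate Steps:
a(W) = 1
(-95 - 331)*315 - a((-11 + 5)*9) = (-95 - 331)*315 - 1*1 = -426*315 - 1 = -134190 - 1 = -134191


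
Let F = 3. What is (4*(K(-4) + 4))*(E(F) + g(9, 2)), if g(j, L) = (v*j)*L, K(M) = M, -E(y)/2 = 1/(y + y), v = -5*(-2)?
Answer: 0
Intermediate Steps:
v = 10
E(y) = -1/y (E(y) = -2/(y + y) = -2*1/(2*y) = -1/y)
g(j, L) = 10*L*j (g(j, L) = (10*j)*L = 10*L*j)
(4*(K(-4) + 4))*(E(F) + g(9, 2)) = (4*(-4 + 4))*(-1/3 + 10*2*9) = (4*0)*(-1*1/3 + 180) = 0*(-1/3 + 180) = 0*(539/3) = 0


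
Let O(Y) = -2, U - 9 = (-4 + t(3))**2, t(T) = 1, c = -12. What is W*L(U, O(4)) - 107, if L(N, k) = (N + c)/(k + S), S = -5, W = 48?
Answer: -1037/7 ≈ -148.14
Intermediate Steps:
U = 18 (U = 9 + (-4 + 1)**2 = 9 + (-3)**2 = 9 + 9 = 18)
L(N, k) = (-12 + N)/(-5 + k) (L(N, k) = (N - 12)/(k - 5) = (-12 + N)/(-5 + k))
W*L(U, O(4)) - 107 = 48*((-12 + 18)/(-5 - 2)) - 107 = 48*(6/(-7)) - 107 = 48*(-1/7*6) - 107 = 48*(-6/7) - 107 = -288/7 - 107 = -1037/7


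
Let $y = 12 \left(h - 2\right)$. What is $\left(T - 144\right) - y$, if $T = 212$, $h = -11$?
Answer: $224$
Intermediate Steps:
$y = -156$ ($y = 12 \left(-11 - 2\right) = 12 \left(-13\right) = -156$)
$\left(T - 144\right) - y = \left(212 - 144\right) - -156 = 68 + 156 = 224$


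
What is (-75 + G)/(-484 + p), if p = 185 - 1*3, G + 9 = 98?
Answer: -7/151 ≈ -0.046358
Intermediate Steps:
G = 89 (G = -9 + 98 = 89)
p = 182 (p = 185 - 3 = 182)
(-75 + G)/(-484 + p) = (-75 + 89)/(-484 + 182) = 14/(-302) = 14*(-1/302) = -7/151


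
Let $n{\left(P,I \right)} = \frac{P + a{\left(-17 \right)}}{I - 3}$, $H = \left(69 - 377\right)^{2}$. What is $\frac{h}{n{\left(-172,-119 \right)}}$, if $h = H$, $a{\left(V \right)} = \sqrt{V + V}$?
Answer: $\frac{995313088}{14809} + \frac{5786704 i \sqrt{34}}{14809} \approx 67210.0 + 2278.5 i$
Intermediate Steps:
$a{\left(V \right)} = \sqrt{2} \sqrt{V}$ ($a{\left(V \right)} = \sqrt{2 V} = \sqrt{2} \sqrt{V}$)
$H = 94864$ ($H = \left(-308\right)^{2} = 94864$)
$n{\left(P,I \right)} = \frac{P + i \sqrt{34}}{-3 + I}$ ($n{\left(P,I \right)} = \frac{P + \sqrt{2} \sqrt{-17}}{I - 3} = \frac{P + \sqrt{2} i \sqrt{17}}{-3 + I} = \frac{P + i \sqrt{34}}{-3 + I}$)
$h = 94864$
$\frac{h}{n{\left(-172,-119 \right)}} = \frac{94864}{\frac{1}{-3 - 119} \left(-172 + i \sqrt{34}\right)} = \frac{94864}{\frac{1}{-122} \left(-172 + i \sqrt{34}\right)} = \frac{94864}{\left(- \frac{1}{122}\right) \left(-172 + i \sqrt{34}\right)} = \frac{94864}{\frac{86}{61} - \frac{i \sqrt{34}}{122}}$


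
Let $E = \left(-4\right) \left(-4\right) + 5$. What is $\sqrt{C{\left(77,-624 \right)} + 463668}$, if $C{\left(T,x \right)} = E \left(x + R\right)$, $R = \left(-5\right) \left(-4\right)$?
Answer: $2 \sqrt{112746} \approx 671.55$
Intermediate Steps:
$R = 20$
$E = 21$ ($E = 16 + 5 = 21$)
$C{\left(T,x \right)} = 420 + 21 x$ ($C{\left(T,x \right)} = 21 \left(x + 20\right) = 21 \left(20 + x\right) = 420 + 21 x$)
$\sqrt{C{\left(77,-624 \right)} + 463668} = \sqrt{\left(420 + 21 \left(-624\right)\right) + 463668} = \sqrt{\left(420 - 13104\right) + 463668} = \sqrt{-12684 + 463668} = \sqrt{450984} = 2 \sqrt{112746}$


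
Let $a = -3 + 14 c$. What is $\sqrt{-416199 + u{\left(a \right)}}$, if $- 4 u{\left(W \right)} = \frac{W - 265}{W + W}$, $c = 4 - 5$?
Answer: $\frac{i \sqrt{481128441}}{34} \approx 645.14 i$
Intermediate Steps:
$c = -1$
$a = -17$ ($a = -3 + 14 \left(-1\right) = -3 - 14 = -17$)
$u{\left(W \right)} = - \frac{-265 + W}{8 W}$ ($u{\left(W \right)} = - \frac{\left(W - 265\right) \frac{1}{W + W}}{4} = - \frac{\left(-265 + W\right) \frac{1}{2 W}}{4} = - \frac{\frac{1}{2} \frac{1}{W} \left(-265 + W\right)}{4} = - \frac{-265 + W}{8 W}$)
$\sqrt{-416199 + u{\left(a \right)}} = \sqrt{-416199 + \frac{265 - -17}{8 \left(-17\right)}} = \sqrt{-416199 + \frac{1}{8} \left(- \frac{1}{17}\right) \left(265 + 17\right)} = \sqrt{-416199 + \frac{1}{8} \left(- \frac{1}{17}\right) 282} = \sqrt{-416199 - \frac{141}{68}} = \sqrt{- \frac{28301673}{68}} = \frac{i \sqrt{481128441}}{34}$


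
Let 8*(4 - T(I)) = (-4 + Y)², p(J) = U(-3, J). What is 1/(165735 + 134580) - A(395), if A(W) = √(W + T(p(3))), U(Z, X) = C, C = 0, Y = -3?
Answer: 1/300315 - √6286/4 ≈ -19.821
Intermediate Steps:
U(Z, X) = 0
p(J) = 0
T(I) = -17/8 (T(I) = 4 - (-4 - 3)²/8 = 4 - ⅛*(-7)² = 4 - ⅛*49 = 4 - 49/8 = -17/8)
A(W) = √(-17/8 + W) (A(W) = √(W - 17/8) = √(-17/8 + W))
1/(165735 + 134580) - A(395) = 1/(165735 + 134580) - √(-34 + 16*395)/4 = 1/300315 - √(-34 + 6320)/4 = 1/300315 - √6286/4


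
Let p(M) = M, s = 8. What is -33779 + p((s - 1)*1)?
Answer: -33772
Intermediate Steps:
-33779 + p((s - 1)*1) = -33779 + (8 - 1)*1 = -33779 + 7*1 = -33779 + 7 = -33772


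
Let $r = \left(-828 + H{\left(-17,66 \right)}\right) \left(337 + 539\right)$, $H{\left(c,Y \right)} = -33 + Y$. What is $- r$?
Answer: $696420$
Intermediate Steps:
$r = -696420$ ($r = \left(-828 + \left(-33 + 66\right)\right) \left(337 + 539\right) = \left(-828 + 33\right) 876 = \left(-795\right) 876 = -696420$)
$- r = \left(-1\right) \left(-696420\right) = 696420$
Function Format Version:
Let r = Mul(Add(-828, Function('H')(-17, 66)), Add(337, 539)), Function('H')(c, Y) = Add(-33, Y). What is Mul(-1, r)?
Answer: 696420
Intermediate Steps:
r = -696420 (r = Mul(Add(-828, Add(-33, 66)), Add(337, 539)) = Mul(Add(-828, 33), 876) = Mul(-795, 876) = -696420)
Mul(-1, r) = Mul(-1, -696420) = 696420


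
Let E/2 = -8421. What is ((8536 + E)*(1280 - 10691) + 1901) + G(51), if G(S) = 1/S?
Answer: 3986653018/51 ≈ 7.8170e+7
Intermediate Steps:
E = -16842 (E = 2*(-8421) = -16842)
((8536 + E)*(1280 - 10691) + 1901) + G(51) = ((8536 - 16842)*(1280 - 10691) + 1901) + 1/51 = (-8306*(-9411) + 1901) + 1/51 = (78167766 + 1901) + 1/51 = 78169667 + 1/51 = 3986653018/51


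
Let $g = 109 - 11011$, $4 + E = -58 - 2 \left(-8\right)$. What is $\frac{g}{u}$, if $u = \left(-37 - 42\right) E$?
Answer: $-3$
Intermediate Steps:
$E = -46$ ($E = -4 - \left(58 + 2 \left(-8\right)\right) = -4 - 42 = -46$)
$g = -10902$ ($g = 109 - 11011 = -10902$)
$u = 3634$ ($u = \left(-37 - 42\right) \left(-46\right) = \left(-79\right) \left(-46\right) = 3634$)
$\frac{g}{u} = - \frac{10902}{3634} = \left(-10902\right) \frac{1}{3634} = -3$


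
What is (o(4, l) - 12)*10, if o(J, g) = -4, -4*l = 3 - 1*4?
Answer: -160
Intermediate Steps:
l = ¼ (l = -(3 - 1*4)/4 = -(3 - 4)/4 = -¼*(-1) = ¼ ≈ 0.25000)
(o(4, l) - 12)*10 = (-4 - 12)*10 = -16*10 = -160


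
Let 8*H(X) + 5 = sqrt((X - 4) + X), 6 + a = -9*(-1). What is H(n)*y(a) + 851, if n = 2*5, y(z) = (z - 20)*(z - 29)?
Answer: 3183/4 ≈ 795.75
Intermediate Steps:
a = 3 (a = -6 - 9*(-1) = -6 + 9 = 3)
y(z) = (-29 + z)*(-20 + z) (y(z) = (-20 + z)*(-29 + z) = (-29 + z)*(-20 + z))
n = 10
H(X) = -5/8 + sqrt(-4 + 2*X)/8 (H(X) = -5/8 + sqrt((X - 4) + X)/8 = -5/8 + sqrt((-4 + X) + X)/8 = -5/8 + sqrt(-4 + 2*X)/8)
H(n)*y(a) + 851 = (-5/8 + sqrt(-4 + 2*10)/8)*(580 + 3**2 - 49*3) + 851 = (-5/8 + sqrt(-4 + 20)/8)*(580 + 9 - 147) + 851 = (-5/8 + sqrt(16)/8)*442 + 851 = (-5/8 + (1/8)*4)*442 + 851 = (-5/8 + 1/2)*442 + 851 = -1/8*442 + 851 = -221/4 + 851 = 3183/4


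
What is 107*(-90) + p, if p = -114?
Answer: -9744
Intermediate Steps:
107*(-90) + p = 107*(-90) - 114 = -9630 - 114 = -9744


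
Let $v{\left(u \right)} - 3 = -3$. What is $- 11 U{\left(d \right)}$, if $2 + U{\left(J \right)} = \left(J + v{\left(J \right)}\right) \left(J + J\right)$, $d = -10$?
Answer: $-2178$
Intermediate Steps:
$v{\left(u \right)} = 0$ ($v{\left(u \right)} = 3 - 3 = 0$)
$U{\left(J \right)} = -2 + 2 J^{2}$ ($U{\left(J \right)} = -2 + \left(J + 0\right) \left(J + J\right) = -2 + J 2 J = -2 + 2 J^{2}$)
$- 11 U{\left(d \right)} = - 11 \left(-2 + 2 \left(-10\right)^{2}\right) = - 11 \left(-2 + 2 \cdot 100\right) = - 11 \left(-2 + 200\right) = \left(-11\right) 198 = -2178$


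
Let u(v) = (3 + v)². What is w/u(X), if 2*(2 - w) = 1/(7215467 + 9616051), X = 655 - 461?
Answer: 67326071/1306428764124 ≈ 5.1534e-5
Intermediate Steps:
X = 194
w = 67326071/33663036 (w = 2 - 1/(2*(7215467 + 9616051)) = 2 - ½/16831518 = 2 - ½*1/16831518 = 2 - 1/33663036 = 67326071/33663036 ≈ 2.0000)
w/u(X) = 67326071/(33663036*((3 + 194)²)) = 67326071/(33663036*(197²)) = (67326071/33663036)/38809 = (67326071/33663036)*(1/38809) = 67326071/1306428764124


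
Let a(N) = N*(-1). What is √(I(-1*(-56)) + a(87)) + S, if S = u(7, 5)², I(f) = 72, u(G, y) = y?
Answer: 25 + I*√15 ≈ 25.0 + 3.873*I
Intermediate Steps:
a(N) = -N
S = 25 (S = 5² = 25)
√(I(-1*(-56)) + a(87)) + S = √(72 - 1*87) + 25 = √(72 - 87) + 25 = √(-15) + 25 = I*√15 + 25 = 25 + I*√15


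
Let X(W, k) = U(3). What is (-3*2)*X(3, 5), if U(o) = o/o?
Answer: -6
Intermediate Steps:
U(o) = 1
X(W, k) = 1
(-3*2)*X(3, 5) = -3*2*1 = -6*1 = -6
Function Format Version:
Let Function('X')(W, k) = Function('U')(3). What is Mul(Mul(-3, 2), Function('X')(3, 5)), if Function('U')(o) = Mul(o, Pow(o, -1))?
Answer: -6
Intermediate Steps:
Function('U')(o) = 1
Function('X')(W, k) = 1
Mul(Mul(-3, 2), Function('X')(3, 5)) = Mul(Mul(-3, 2), 1) = Mul(-6, 1) = -6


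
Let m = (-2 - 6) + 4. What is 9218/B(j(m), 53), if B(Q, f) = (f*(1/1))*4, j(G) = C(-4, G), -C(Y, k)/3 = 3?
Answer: 4609/106 ≈ 43.481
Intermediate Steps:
C(Y, k) = -9 (C(Y, k) = -3*3 = -9)
m = -4 (m = -8 + 4 = -4)
j(G) = -9
B(Q, f) = 4*f (B(Q, f) = (f*(1*1))*4 = (f*1)*4 = f*4 = 4*f)
9218/B(j(m), 53) = 9218/((4*53)) = 9218/212 = 9218*(1/212) = 4609/106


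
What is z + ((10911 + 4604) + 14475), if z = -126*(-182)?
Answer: 52922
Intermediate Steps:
z = 22932
z + ((10911 + 4604) + 14475) = 22932 + ((10911 + 4604) + 14475) = 22932 + (15515 + 14475) = 22932 + 29990 = 52922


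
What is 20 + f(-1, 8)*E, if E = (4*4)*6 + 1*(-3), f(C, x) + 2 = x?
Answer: 578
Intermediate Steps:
f(C, x) = -2 + x
E = 93 (E = 16*6 - 3 = 96 - 3 = 93)
20 + f(-1, 8)*E = 20 + (-2 + 8)*93 = 20 + 6*93 = 20 + 558 = 578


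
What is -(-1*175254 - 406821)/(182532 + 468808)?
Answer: 116415/130268 ≈ 0.89366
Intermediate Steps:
-(-1*175254 - 406821)/(182532 + 468808) = -(-175254 - 406821)/651340 = -(-582075)/651340 = -1*(-116415/130268) = 116415/130268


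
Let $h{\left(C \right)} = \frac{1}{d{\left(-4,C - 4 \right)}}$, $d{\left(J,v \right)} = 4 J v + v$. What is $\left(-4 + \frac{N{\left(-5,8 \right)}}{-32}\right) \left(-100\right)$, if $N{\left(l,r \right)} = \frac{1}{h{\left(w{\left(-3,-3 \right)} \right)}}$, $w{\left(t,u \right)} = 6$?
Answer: $\frac{1225}{4} \approx 306.25$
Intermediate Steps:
$d{\left(J,v \right)} = v + 4 J v$ ($d{\left(J,v \right)} = 4 J v + v = v + 4 J v$)
$h{\left(C \right)} = \frac{1}{60 - 15 C}$ ($h{\left(C \right)} = \frac{1}{\left(C - 4\right) \left(1 + 4 \left(-4\right)\right)} = \frac{1}{\left(C - 4\right) \left(1 - 16\right)} = \frac{1}{\left(-4 + C\right) \left(-15\right)} = \frac{1}{60 - 15 C}$)
$N{\left(l,r \right)} = -30$ ($N{\left(l,r \right)} = \frac{1}{\left(-1\right) \frac{1}{-60 + 15 \cdot 6}} = \frac{1}{\left(-1\right) \frac{1}{-60 + 90}} = \frac{1}{\left(-1\right) \frac{1}{30}} = \frac{1}{- \frac{1}{30}} = -30$)
$\left(-4 + \frac{N{\left(-5,8 \right)}}{-32}\right) \left(-100\right) = \left(-4 - \frac{30}{-32}\right) \left(-100\right) = \left(-4 - - \frac{15}{16}\right) \left(-100\right) = \left(-4 + \frac{15}{16}\right) \left(-100\right) = \left(- \frac{49}{16}\right) \left(-100\right) = \frac{1225}{4}$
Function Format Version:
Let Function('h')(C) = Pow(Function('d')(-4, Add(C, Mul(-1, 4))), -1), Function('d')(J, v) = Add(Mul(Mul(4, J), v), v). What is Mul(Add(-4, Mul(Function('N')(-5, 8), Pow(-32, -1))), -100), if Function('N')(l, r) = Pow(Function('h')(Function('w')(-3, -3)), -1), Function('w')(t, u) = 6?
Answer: Rational(1225, 4) ≈ 306.25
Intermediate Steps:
Function('d')(J, v) = Add(v, Mul(4, J, v)) (Function('d')(J, v) = Add(Mul(4, J, v), v) = Add(v, Mul(4, J, v)))
Function('h')(C) = Pow(Add(60, Mul(-15, C)), -1) (Function('h')(C) = Pow(Mul(Add(C, Mul(-1, 4)), Add(1, Mul(4, -4))), -1) = Pow(Mul(Add(C, -4), Add(1, -16)), -1) = Pow(Mul(Add(-4, C), -15), -1) = Pow(Add(60, Mul(-15, C)), -1))
Function('N')(l, r) = -30 (Function('N')(l, r) = Pow(Mul(-1, Pow(Add(-60, Mul(15, 6)), -1)), -1) = Pow(Mul(-1, Pow(Add(-60, 90), -1)), -1) = Pow(Mul(-1, Pow(30, -1)), -1) = Pow(Mul(-1, Rational(1, 30)), -1) = Pow(Rational(-1, 30), -1) = -30)
Mul(Add(-4, Mul(Function('N')(-5, 8), Pow(-32, -1))), -100) = Mul(Add(-4, Mul(-30, Pow(-32, -1))), -100) = Mul(Add(-4, Mul(-30, Rational(-1, 32))), -100) = Mul(Add(-4, Rational(15, 16)), -100) = Mul(Rational(-49, 16), -100) = Rational(1225, 4)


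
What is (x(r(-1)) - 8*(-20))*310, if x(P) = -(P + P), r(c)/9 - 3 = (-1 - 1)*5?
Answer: 88660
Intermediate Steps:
r(c) = -63 (r(c) = 27 + 9*((-1 - 1)*5) = 27 + 9*(-2*5) = 27 + 9*(-10) = 27 - 90 = -63)
x(P) = -2*P
(x(r(-1)) - 8*(-20))*310 = (-2*(-63) - 8*(-20))*310 = (126 + 160)*310 = 286*310 = 88660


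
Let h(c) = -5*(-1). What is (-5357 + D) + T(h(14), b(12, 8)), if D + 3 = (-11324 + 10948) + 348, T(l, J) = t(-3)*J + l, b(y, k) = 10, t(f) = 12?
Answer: -5263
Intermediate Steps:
h(c) = 5
T(l, J) = l + 12*J (T(l, J) = 12*J + l = l + 12*J)
D = -31 (D = -3 + ((-11324 + 10948) + 348) = -3 + (-376 + 348) = -3 - 28 = -31)
(-5357 + D) + T(h(14), b(12, 8)) = (-5357 - 31) + (5 + 12*10) = -5388 + (5 + 120) = -5388 + 125 = -5263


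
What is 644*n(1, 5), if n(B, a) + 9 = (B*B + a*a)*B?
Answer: 10948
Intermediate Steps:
n(B, a) = -9 + B*(B**2 + a**2) (n(B, a) = -9 + (B*B + a*a)*B = -9 + (B**2 + a**2)*B = -9 + B*(B**2 + a**2))
644*n(1, 5) = 644*(-9 + 1**3 + 1*5**2) = 644*(-9 + 1 + 1*25) = 644*(-9 + 1 + 25) = 644*17 = 10948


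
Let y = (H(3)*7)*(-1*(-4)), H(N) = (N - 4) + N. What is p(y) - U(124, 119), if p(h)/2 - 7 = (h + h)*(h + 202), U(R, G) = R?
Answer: 57682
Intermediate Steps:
H(N) = -4 + 2*N (H(N) = (-4 + N) + N = -4 + 2*N)
y = 56 (y = ((-4 + 2*3)*7)*(-1*(-4)) = ((-4 + 6)*7)*4 = (2*7)*4 = 14*4 = 56)
p(h) = 14 + 4*h*(202 + h) (p(h) = 14 + 2*((h + h)*(h + 202)) = 14 + 2*((2*h)*(202 + h)) = 14 + 2*(2*h*(202 + h)) = 14 + 4*h*(202 + h))
p(y) - U(124, 119) = (14 + 4*56**2 + 808*56) - 1*124 = (14 + 4*3136 + 45248) - 124 = (14 + 12544 + 45248) - 124 = 57806 - 124 = 57682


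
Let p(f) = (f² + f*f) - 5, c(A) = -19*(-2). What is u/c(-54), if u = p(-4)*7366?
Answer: 99441/19 ≈ 5233.7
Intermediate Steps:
c(A) = 38
p(f) = -5 + 2*f² (p(f) = (f² + f²) - 5 = 2*f² - 5 = -5 + 2*f²)
u = 198882 (u = (-5 + 2*(-4)²)*7366 = (-5 + 2*16)*7366 = (-5 + 32)*7366 = 27*7366 = 198882)
u/c(-54) = 198882/38 = 198882*(1/38) = 99441/19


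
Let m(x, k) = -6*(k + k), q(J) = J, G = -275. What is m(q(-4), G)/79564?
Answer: 825/19891 ≈ 0.041476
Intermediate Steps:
m(x, k) = -12*k
m(q(-4), G)/79564 = -12*(-275)/79564 = 3300*(1/79564) = 825/19891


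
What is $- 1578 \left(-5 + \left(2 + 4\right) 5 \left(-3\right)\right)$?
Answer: $149910$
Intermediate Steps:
$- 1578 \left(-5 + \left(2 + 4\right) 5 \left(-3\right)\right) = - 1578 \left(-5 + 6 \cdot 5 \left(-3\right)\right) = - 1578 \left(-5 + 30 \left(-3\right)\right) = - 1578 \left(-5 - 90\right) = \left(-1578\right) \left(-95\right) = 149910$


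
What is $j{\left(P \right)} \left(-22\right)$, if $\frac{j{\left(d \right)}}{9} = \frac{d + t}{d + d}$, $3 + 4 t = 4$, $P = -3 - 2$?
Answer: $- \frac{1881}{20} \approx -94.05$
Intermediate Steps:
$P = -5$
$t = \frac{1}{4}$ ($t = - \frac{3}{4} + \frac{1}{4} \cdot 4 = - \frac{3}{4} + 1 = \frac{1}{4} \approx 0.25$)
$j{\left(d \right)} = \frac{9 \left(\frac{1}{4} + d\right)}{2 d}$ ($j{\left(d \right)} = 9 \frac{d + \frac{1}{4}}{d + d} = 9 \frac{\frac{1}{4} + d}{2 d} = \frac{9 \left(\frac{1}{4} + d\right)}{2 d}$)
$j{\left(P \right)} \left(-22\right) = \frac{9 \left(1 + 4 \left(-5\right)\right)}{8 \left(-5\right)} \left(-22\right) = \frac{9}{8} \left(- \frac{1}{5}\right) \left(1 - 20\right) \left(-22\right) = \frac{9}{8} \left(- \frac{1}{5}\right) \left(-19\right) \left(-22\right) = \frac{171}{40} \left(-22\right) = - \frac{1881}{20}$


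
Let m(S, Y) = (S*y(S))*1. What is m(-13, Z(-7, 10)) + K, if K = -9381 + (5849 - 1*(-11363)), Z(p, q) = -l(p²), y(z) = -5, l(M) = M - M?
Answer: 7896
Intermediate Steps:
l(M) = 0
Z(p, q) = 0 (Z(p, q) = -1*0 = 0)
K = 7831 (K = -9381 + (5849 + 11363) = -9381 + 17212 = 7831)
m(S, Y) = -5*S (m(S, Y) = (S*(-5))*1 = -5*S*1 = -5*S)
m(-13, Z(-7, 10)) + K = -5*(-13) + 7831 = 65 + 7831 = 7896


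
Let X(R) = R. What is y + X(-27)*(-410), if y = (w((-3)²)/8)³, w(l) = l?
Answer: 5668569/512 ≈ 11071.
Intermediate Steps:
y = 729/512 (y = ((-3)²/8)³ = (9*(⅛))³ = (9/8)³ = 729/512 ≈ 1.4238)
y + X(-27)*(-410) = 729/512 - 27*(-410) = 729/512 + 11070 = 5668569/512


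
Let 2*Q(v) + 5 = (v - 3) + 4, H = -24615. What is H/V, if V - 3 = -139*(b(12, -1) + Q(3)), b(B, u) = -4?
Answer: -16410/419 ≈ -39.165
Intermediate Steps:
Q(v) = -2 + v/2 (Q(v) = -5/2 + ((v - 3) + 4)/2 = -5/2 + ((-3 + v) + 4)/2 = -5/2 + (1 + v)/2 = -5/2 + (1/2 + v/2) = -2 + v/2)
V = 1257/2 (V = 3 - 139*(-4 + (-2 + (1/2)*3)) = 3 - 139*(-4 + (-2 + 3/2)) = 3 - 139*(-4 - 1/2) = 3 - 139*(-9/2) = 3 + 1251/2 = 1257/2 ≈ 628.50)
H/V = -24615/1257/2 = -24615*2/1257 = -16410/419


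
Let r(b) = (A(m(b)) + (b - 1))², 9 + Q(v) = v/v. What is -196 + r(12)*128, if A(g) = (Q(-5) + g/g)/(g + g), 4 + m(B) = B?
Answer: 28169/2 ≈ 14085.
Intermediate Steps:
Q(v) = -8 (Q(v) = -9 + v/v = -9 + 1 = -8)
m(B) = -4 + B
A(g) = -7/(2*g) (A(g) = (-8 + g/g)/(g + g) = (-8 + 1)/((2*g)) = -7/(2*g))
r(b) = (-1 + b - 7/(2*(-4 + b)))² (r(b) = (-7/(2*(-4 + b)) + (b - 1))² = (-7/(2*(-4 + b)) + (-1 + b))² = (-1 + b - 7/(2*(-4 + b)))²)
-196 + r(12)*128 = -196 + ((-7 + 2*(-1 + 12)*(-4 + 12))²/(4*(-4 + 12)²))*128 = -196 + ((¼)*(-7 + 2*11*8)²/8²)*128 = -196 + ((¼)*(-7 + 176)²*(1/64))*128 = -196 + ((¼)*169²*(1/64))*128 = -196 + ((¼)*28561*(1/64))*128 = -196 + (28561/256)*128 = -196 + 28561/2 = 28169/2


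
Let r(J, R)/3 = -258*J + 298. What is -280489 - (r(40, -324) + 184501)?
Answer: -434924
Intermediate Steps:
r(J, R) = 894 - 774*J (r(J, R) = 3*(-258*J + 298) = 3*(298 - 258*J) = 894 - 774*J)
-280489 - (r(40, -324) + 184501) = -280489 - ((894 - 774*40) + 184501) = -280489 - ((894 - 30960) + 184501) = -280489 - (-30066 + 184501) = -280489 - 1*154435 = -280489 - 154435 = -434924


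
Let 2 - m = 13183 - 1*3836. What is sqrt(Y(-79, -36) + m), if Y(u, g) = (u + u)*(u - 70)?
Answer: sqrt(14197) ≈ 119.15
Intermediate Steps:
Y(u, g) = 2*u*(-70 + u) (Y(u, g) = (2*u)*(-70 + u) = 2*u*(-70 + u))
m = -9345 (m = 2 - (13183 - 1*3836) = 2 - (13183 - 3836) = 2 - 1*9347 = 2 - 9347 = -9345)
sqrt(Y(-79, -36) + m) = sqrt(2*(-79)*(-70 - 79) - 9345) = sqrt(2*(-79)*(-149) - 9345) = sqrt(23542 - 9345) = sqrt(14197)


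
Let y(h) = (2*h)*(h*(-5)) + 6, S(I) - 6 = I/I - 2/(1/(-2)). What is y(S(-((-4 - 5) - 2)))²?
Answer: 1449616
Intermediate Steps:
S(I) = 11 (S(I) = 6 + (I/I - 2/(1/(-2))) = 6 + (1 - 2/(-½)) = 6 + (1 - 2*(-2)) = 6 + (1 + 4) = 6 + 5 = 11)
y(h) = 6 - 10*h² (y(h) = (2*h)*(-5*h) + 6 = -10*h² + 6 = 6 - 10*h²)
y(S(-((-4 - 5) - 2)))² = (6 - 10*11²)² = (6 - 10*121)² = (6 - 1210)² = (-1204)² = 1449616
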